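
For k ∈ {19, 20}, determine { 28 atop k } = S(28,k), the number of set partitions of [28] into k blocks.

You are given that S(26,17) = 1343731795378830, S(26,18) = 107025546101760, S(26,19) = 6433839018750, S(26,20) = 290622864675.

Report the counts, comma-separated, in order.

r27: T_27,18=18×107025546101760+1343731795378830=3270191625210510; T_27,19=19×6433839018750+107025546101760=229268487458010; T_27,20=20×290622864675+6433839018750=12246296312250
r28: T_28,19=19×229268487458010+3270191625210510=7626292886912700; T_28,20=20×12246296312250+229268487458010=474194413703010
Read S(28,19) = 7626292886912700, S(28,20) = 474194413703010.

7626292886912700, 474194413703010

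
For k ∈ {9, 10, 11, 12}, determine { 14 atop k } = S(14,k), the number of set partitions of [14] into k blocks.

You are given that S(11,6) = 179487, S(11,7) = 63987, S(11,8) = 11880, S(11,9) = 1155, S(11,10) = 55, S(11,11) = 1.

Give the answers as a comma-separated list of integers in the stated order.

i=12: T(12,7)=179487+7·63987=627396 | T(12,8)=63987+8·11880=159027 | T(12,9)=11880+9·1155=22275 | T(12,10)=1155+10·55=1705 | T(12,11)=55+11·1=66 | T(12,12)=1+12·0=1
i=13: T(13,8)=627396+8·159027=1899612 | T(13,9)=159027+9·22275=359502 | T(13,10)=22275+10·1705=39325 | T(13,11)=1705+11·66=2431 | T(13,12)=66+12·1=78
i=14: T(14,9)=1899612+9·359502=5135130 | T(14,10)=359502+10·39325=752752 | T(14,11)=39325+11·2431=66066 | T(14,12)=2431+12·78=3367
Read S(14,9) = 5135130, S(14,10) = 752752, S(14,11) = 66066, S(14,12) = 3367.

5135130, 752752, 66066, 3367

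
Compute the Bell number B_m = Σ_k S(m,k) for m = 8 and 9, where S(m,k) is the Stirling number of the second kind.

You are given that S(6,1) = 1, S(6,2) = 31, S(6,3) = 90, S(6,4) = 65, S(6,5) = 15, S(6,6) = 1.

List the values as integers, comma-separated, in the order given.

4140, 21147

r7: T_7,1=1×1+0=1; T_7,2=2×31+1=63; T_7,3=3×90+31=301; T_7,4=4×65+90=350; T_7,5=5×15+65=140; T_7,6=6×1+15=21; T_7,7=7×0+1=1
r8: T_8,1=1×1+0=1; T_8,2=2×63+1=127; T_8,3=3×301+63=966; T_8,4=4×350+301=1701; T_8,5=5×140+350=1050; T_8,6=6×21+140=266; T_8,7=7×1+21=28; T_8,8=8×0+1=1
r9: T_9,1=1×1+0=1; T_9,2=2×127+1=255; T_9,3=3×966+127=3025; T_9,4=4×1701+966=7770; T_9,5=5×1050+1701=6951; T_9,6=6×266+1050=2646; T_9,7=7×28+266=462; T_9,8=8×1+28=36; T_9,9=9×0+1=1
B_8 = ΣS(8,k) = 1+127+966+1701+1050+266+28+1 = 4140
B_9 = ΣS(9,k) = 1+255+3025+7770+6951+2646+462+36+1 = 21147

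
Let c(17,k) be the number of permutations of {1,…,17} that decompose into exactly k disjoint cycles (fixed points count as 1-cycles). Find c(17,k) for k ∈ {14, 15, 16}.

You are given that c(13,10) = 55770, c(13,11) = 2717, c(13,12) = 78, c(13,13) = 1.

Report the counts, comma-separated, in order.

[14] T[14,11]:13*2717+55770=91091 · T[14,12]:13*78+2717=3731 · T[14,13]:13*1+78=91 · T[14,14]:13*0+1=1
[15] T[15,12]:14*3731+91091=143325 · T[15,13]:14*91+3731=5005 · T[15,14]:14*1+91=105 · T[15,15]:14*0+1=1
[16] T[16,13]:15*5005+143325=218400 · T[16,14]:15*105+5005=6580 · T[16,15]:15*1+105=120 · T[16,16]:15*0+1=1
[17] T[17,14]:16*6580+218400=323680 · T[17,15]:16*120+6580=8500 · T[17,16]:16*1+120=136
Read c(17,14) = 323680, c(17,15) = 8500, c(17,16) = 136.

323680, 8500, 136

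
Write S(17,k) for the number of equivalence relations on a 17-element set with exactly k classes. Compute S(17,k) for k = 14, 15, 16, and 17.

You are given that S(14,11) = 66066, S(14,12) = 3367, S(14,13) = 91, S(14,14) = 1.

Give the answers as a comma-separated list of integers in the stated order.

249900, 7820, 136, 1

[15] T[15,12]:12*3367+66066=106470 · T[15,13]:13*91+3367=4550 · T[15,14]:14*1+91=105 · T[15,15]:15*0+1=1
[16] T[16,13]:13*4550+106470=165620 · T[16,14]:14*105+4550=6020 · T[16,15]:15*1+105=120 · T[16,16]:16*0+1=1
[17] T[17,14]:14*6020+165620=249900 · T[17,15]:15*120+6020=7820 · T[17,16]:16*1+120=136 · T[17,17]:17*0+1=1
Read S(17,14) = 249900, S(17,15) = 7820, S(17,16) = 136, S(17,17) = 1.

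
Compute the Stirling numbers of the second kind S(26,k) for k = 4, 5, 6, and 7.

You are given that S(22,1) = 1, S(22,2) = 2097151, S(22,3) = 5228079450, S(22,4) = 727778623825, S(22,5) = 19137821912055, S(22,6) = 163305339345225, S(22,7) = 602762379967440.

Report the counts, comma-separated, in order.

187226356946265, 12230196160292565, 224595186974125331, 1631853797991016600

@23  (23,1):1·1+0→1, (23,2):2097151·2+1→4194303, (23,3):5228079450·3+2097151→15686335501, (23,4):727778623825·4+5228079450→2916342574750, (23,5):19137821912055·5+727778623825→96416888184100, (23,6):163305339345225·6+19137821912055→998969857983405, (23,7):602762379967440·7+163305339345225→4382641999117305
@24  (24,2):4194303·2+1→8388607, (24,3):15686335501·3+4194303→47063200806, (24,4):2916342574750·4+15686335501→11681056634501, (24,5):96416888184100·5+2916342574750→485000783495250, (24,6):998969857983405·6+96416888184100→6090236036084530, (24,7):4382641999117305·7+998969857983405→31677463851804540
@25  (25,3):47063200806·3+8388607→141197991025, (25,4):11681056634501·4+47063200806→46771289738810, (25,5):485000783495250·5+11681056634501→2436684974110751, (25,6):6090236036084530·6+485000783495250→37026417000002430, (25,7):31677463851804540·7+6090236036084530→227832482998716310
@26  (26,4):46771289738810·4+141197991025→187226356946265, (26,5):2436684974110751·5+46771289738810→12230196160292565, (26,6):37026417000002430·6+2436684974110751→224595186974125331, (26,7):227832482998716310·7+37026417000002430→1631853797991016600
Read S(26,4) = 187226356946265, S(26,5) = 12230196160292565, S(26,6) = 224595186974125331, S(26,7) = 1631853797991016600.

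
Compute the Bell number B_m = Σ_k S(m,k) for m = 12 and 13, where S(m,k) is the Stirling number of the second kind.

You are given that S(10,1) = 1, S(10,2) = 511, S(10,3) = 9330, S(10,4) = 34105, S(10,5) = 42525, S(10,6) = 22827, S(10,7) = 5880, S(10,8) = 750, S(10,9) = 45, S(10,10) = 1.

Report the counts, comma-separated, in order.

r11: T_11,1=1×1+0=1; T_11,2=2×511+1=1023; T_11,3=3×9330+511=28501; T_11,4=4×34105+9330=145750; T_11,5=5×42525+34105=246730; T_11,6=6×22827+42525=179487; T_11,7=7×5880+22827=63987; T_11,8=8×750+5880=11880; T_11,9=9×45+750=1155; T_11,10=10×1+45=55; T_11,11=11×0+1=1
r12: T_12,1=1×1+0=1; T_12,2=2×1023+1=2047; T_12,3=3×28501+1023=86526; T_12,4=4×145750+28501=611501; T_12,5=5×246730+145750=1379400; T_12,6=6×179487+246730=1323652; T_12,7=7×63987+179487=627396; T_12,8=8×11880+63987=159027; T_12,9=9×1155+11880=22275; T_12,10=10×55+1155=1705; T_12,11=11×1+55=66; T_12,12=12×0+1=1
r13: T_13,1=1×1+0=1; T_13,2=2×2047+1=4095; T_13,3=3×86526+2047=261625; T_13,4=4×611501+86526=2532530; T_13,5=5×1379400+611501=7508501; T_13,6=6×1323652+1379400=9321312; T_13,7=7×627396+1323652=5715424; T_13,8=8×159027+627396=1899612; T_13,9=9×22275+159027=359502; T_13,10=10×1705+22275=39325; T_13,11=11×66+1705=2431; T_13,12=12×1+66=78; T_13,13=13×0+1=1
B_12 = ΣS(12,k) = 1+2047+86526+611501+1379400+1323652+627396+159027+22275+1705+66+1 = 4213597
B_13 = ΣS(13,k) = 1+4095+261625+2532530+7508501+9321312+5715424+1899612+359502+39325+2431+78+1 = 27644437

4213597, 27644437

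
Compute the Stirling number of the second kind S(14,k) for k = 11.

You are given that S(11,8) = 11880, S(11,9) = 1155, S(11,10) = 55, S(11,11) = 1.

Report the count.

row 12: T[12][9]=9·1155+11880=22275  T[12][10]=10·55+1155=1705  T[12][11]=11·1+55=66
row 13: T[13][10]=10·1705+22275=39325  T[13][11]=11·66+1705=2431
row 14: T[14][11]=11·2431+39325=66066
Read S(14,11) = 66066.

66066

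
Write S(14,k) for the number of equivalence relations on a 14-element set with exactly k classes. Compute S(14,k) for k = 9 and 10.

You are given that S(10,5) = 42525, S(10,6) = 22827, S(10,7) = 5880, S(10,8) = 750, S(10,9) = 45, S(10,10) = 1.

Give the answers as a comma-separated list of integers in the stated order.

5135130, 752752

[11] T[11,6]:6*22827+42525=179487 · T[11,7]:7*5880+22827=63987 · T[11,8]:8*750+5880=11880 · T[11,9]:9*45+750=1155 · T[11,10]:10*1+45=55
[12] T[12,7]:7*63987+179487=627396 · T[12,8]:8*11880+63987=159027 · T[12,9]:9*1155+11880=22275 · T[12,10]:10*55+1155=1705
[13] T[13,8]:8*159027+627396=1899612 · T[13,9]:9*22275+159027=359502 · T[13,10]:10*1705+22275=39325
[14] T[14,9]:9*359502+1899612=5135130 · T[14,10]:10*39325+359502=752752
Read S(14,9) = 5135130, S(14,10) = 752752.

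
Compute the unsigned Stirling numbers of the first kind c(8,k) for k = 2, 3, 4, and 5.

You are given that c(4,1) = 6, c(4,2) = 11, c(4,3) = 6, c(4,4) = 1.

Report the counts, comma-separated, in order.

13068, 13132, 6769, 1960

row 5: T[5][1]=4·6+0=24  T[5][2]=4·11+6=50  T[5][3]=4·6+11=35  T[5][4]=4·1+6=10  T[5][5]=4·0+1=1
row 6: T[6][1]=5·24+0=120  T[6][2]=5·50+24=274  T[6][3]=5·35+50=225  T[6][4]=5·10+35=85  T[6][5]=5·1+10=15
row 7: T[7][1]=6·120+0=720  T[7][2]=6·274+120=1764  T[7][3]=6·225+274=1624  T[7][4]=6·85+225=735  T[7][5]=6·15+85=175
row 8: T[8][2]=7·1764+720=13068  T[8][3]=7·1624+1764=13132  T[8][4]=7·735+1624=6769  T[8][5]=7·175+735=1960
Read c(8,2) = 13068, c(8,3) = 13132, c(8,4) = 6769, c(8,5) = 1960.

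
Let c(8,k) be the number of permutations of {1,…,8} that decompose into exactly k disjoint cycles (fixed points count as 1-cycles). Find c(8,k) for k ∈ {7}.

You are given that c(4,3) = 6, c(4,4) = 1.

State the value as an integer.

28

i=5: T(5,4)=6+4·1=10 | T(5,5)=1+4·0=1
i=6: T(6,5)=10+5·1=15 | T(6,6)=1+5·0=1
i=7: T(7,6)=15+6·1=21 | T(7,7)=1+6·0=1
i=8: T(8,7)=21+7·1=28
Read c(8,7) = 28.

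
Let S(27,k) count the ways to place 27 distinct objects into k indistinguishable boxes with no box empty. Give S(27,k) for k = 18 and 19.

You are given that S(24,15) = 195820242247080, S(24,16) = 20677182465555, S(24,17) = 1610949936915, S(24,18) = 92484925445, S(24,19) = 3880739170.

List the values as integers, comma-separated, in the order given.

3270191625210510, 229268487458010

row 25: T[25][16]=16·20677182465555+195820242247080=526655161695960  T[25][17]=17·1610949936915+20677182465555=48063331393110  T[25][18]=18·92484925445+1610949936915=3275678594925  T[25][19]=19·3880739170+92484925445=166218969675
row 26: T[26][17]=17·48063331393110+526655161695960=1343731795378830  T[26][18]=18·3275678594925+48063331393110=107025546101760  T[26][19]=19·166218969675+3275678594925=6433839018750
row 27: T[27][18]=18·107025546101760+1343731795378830=3270191625210510  T[27][19]=19·6433839018750+107025546101760=229268487458010
Read S(27,18) = 3270191625210510, S(27,19) = 229268487458010.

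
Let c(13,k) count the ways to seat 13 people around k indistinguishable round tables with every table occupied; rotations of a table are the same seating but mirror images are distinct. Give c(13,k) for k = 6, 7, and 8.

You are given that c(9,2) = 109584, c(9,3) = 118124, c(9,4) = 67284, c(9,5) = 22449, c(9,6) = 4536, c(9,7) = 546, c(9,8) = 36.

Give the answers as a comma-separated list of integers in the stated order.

206070150, 44990231, 6926634

row 10: T[10][3]=9·118124+109584=1172700  T[10][4]=9·67284+118124=723680  T[10][5]=9·22449+67284=269325  T[10][6]=9·4536+22449=63273  T[10][7]=9·546+4536=9450  T[10][8]=9·36+546=870
row 11: T[11][4]=10·723680+1172700=8409500  T[11][5]=10·269325+723680=3416930  T[11][6]=10·63273+269325=902055  T[11][7]=10·9450+63273=157773  T[11][8]=10·870+9450=18150
row 12: T[12][5]=11·3416930+8409500=45995730  T[12][6]=11·902055+3416930=13339535  T[12][7]=11·157773+902055=2637558  T[12][8]=11·18150+157773=357423
row 13: T[13][6]=12·13339535+45995730=206070150  T[13][7]=12·2637558+13339535=44990231  T[13][8]=12·357423+2637558=6926634
Read c(13,6) = 206070150, c(13,7) = 44990231, c(13,8) = 6926634.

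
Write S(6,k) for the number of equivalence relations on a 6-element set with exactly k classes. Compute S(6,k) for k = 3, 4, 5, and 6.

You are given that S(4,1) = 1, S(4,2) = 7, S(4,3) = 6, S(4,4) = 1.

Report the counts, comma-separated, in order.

90, 65, 15, 1

row 5: T[5][2]=2·7+1=15  T[5][3]=3·6+7=25  T[5][4]=4·1+6=10  T[5][5]=5·0+1=1
row 6: T[6][3]=3·25+15=90  T[6][4]=4·10+25=65  T[6][5]=5·1+10=15  T[6][6]=6·0+1=1
Read S(6,3) = 90, S(6,4) = 65, S(6,5) = 15, S(6,6) = 1.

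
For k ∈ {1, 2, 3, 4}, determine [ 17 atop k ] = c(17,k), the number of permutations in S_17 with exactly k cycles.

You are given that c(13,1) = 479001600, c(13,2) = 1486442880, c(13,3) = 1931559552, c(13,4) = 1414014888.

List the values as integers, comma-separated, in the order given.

row 14: T[14][1]=13·479001600+0=6227020800  T[14][2]=13·1486442880+479001600=19802759040  T[14][3]=13·1931559552+1486442880=26596717056  T[14][4]=13·1414014888+1931559552=20313753096
row 15: T[15][1]=14·6227020800+0=87178291200  T[15][2]=14·19802759040+6227020800=283465647360  T[15][3]=14·26596717056+19802759040=392156797824  T[15][4]=14·20313753096+26596717056=310989260400
row 16: T[16][1]=15·87178291200+0=1307674368000  T[16][2]=15·283465647360+87178291200=4339163001600  T[16][3]=15·392156797824+283465647360=6165817614720  T[16][4]=15·310989260400+392156797824=5056995703824
row 17: T[17][1]=16·1307674368000+0=20922789888000  T[17][2]=16·4339163001600+1307674368000=70734282393600  T[17][3]=16·6165817614720+4339163001600=102992244837120  T[17][4]=16·5056995703824+6165817614720=87077748875904
Read c(17,1) = 20922789888000, c(17,2) = 70734282393600, c(17,3) = 102992244837120, c(17,4) = 87077748875904.

20922789888000, 70734282393600, 102992244837120, 87077748875904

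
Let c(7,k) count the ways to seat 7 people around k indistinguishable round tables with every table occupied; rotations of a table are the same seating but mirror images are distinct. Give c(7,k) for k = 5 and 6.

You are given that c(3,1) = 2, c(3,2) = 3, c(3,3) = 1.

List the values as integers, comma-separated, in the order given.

175, 21

@4  (4,2):3·3+2→11, (4,3):1·3+3→6, (4,4):0·3+1→1
@5  (5,3):6·4+11→35, (5,4):1·4+6→10, (5,5):0·4+1→1
@6  (6,4):10·5+35→85, (6,5):1·5+10→15, (6,6):0·5+1→1
@7  (7,5):15·6+85→175, (7,6):1·6+15→21
Read c(7,5) = 175, c(7,6) = 21.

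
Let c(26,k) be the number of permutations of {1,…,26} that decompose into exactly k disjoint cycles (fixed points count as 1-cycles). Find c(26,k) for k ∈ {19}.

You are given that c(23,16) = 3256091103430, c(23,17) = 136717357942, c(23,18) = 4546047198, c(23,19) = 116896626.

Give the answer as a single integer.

22563937825000

[24] T[24,17]:23*136717357942+3256091103430=6400590336096 · T[24,18]:23*4546047198+136717357942=241276443496 · T[24,19]:23*116896626+4546047198=7234669596
[25] T[25,18]:24*241276443496+6400590336096=12191224980000 · T[25,19]:24*7234669596+241276443496=414908513800
[26] T[26,19]:25*414908513800+12191224980000=22563937825000
Read c(26,19) = 22563937825000.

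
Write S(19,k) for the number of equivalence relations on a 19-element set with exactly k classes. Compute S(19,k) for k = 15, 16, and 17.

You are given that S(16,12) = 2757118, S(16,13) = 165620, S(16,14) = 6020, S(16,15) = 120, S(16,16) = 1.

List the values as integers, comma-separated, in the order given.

row 17: T[17][13]=13·165620+2757118=4910178  T[17][14]=14·6020+165620=249900  T[17][15]=15·120+6020=7820  T[17][16]=16·1+120=136  T[17][17]=17·0+1=1
row 18: T[18][14]=14·249900+4910178=8408778  T[18][15]=15·7820+249900=367200  T[18][16]=16·136+7820=9996  T[18][17]=17·1+136=153
row 19: T[19][15]=15·367200+8408778=13916778  T[19][16]=16·9996+367200=527136  T[19][17]=17·153+9996=12597
Read S(19,15) = 13916778, S(19,16) = 527136, S(19,17) = 12597.

13916778, 527136, 12597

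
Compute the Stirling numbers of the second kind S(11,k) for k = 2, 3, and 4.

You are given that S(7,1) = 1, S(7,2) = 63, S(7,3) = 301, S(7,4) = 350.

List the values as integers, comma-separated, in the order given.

1023, 28501, 145750

@8  (8,1):1·1+0→1, (8,2):63·2+1→127, (8,3):301·3+63→966, (8,4):350·4+301→1701
@9  (9,1):1·1+0→1, (9,2):127·2+1→255, (9,3):966·3+127→3025, (9,4):1701·4+966→7770
@10  (10,1):1·1+0→1, (10,2):255·2+1→511, (10,3):3025·3+255→9330, (10,4):7770·4+3025→34105
@11  (11,2):511·2+1→1023, (11,3):9330·3+511→28501, (11,4):34105·4+9330→145750
Read S(11,2) = 1023, S(11,3) = 28501, S(11,4) = 145750.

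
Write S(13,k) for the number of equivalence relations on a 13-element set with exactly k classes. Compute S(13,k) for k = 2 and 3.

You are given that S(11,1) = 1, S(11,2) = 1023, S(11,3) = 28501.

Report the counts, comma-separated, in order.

[12] T[12,1]:1*1+0=1 · T[12,2]:2*1023+1=2047 · T[12,3]:3*28501+1023=86526
[13] T[13,2]:2*2047+1=4095 · T[13,3]:3*86526+2047=261625
Read S(13,2) = 4095, S(13,3) = 261625.

4095, 261625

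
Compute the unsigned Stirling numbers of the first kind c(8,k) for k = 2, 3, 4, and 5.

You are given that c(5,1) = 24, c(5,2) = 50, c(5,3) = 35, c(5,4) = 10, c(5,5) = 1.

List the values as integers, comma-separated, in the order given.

13068, 13132, 6769, 1960

i=6: T(6,1)=0+5·24=120 | T(6,2)=24+5·50=274 | T(6,3)=50+5·35=225 | T(6,4)=35+5·10=85 | T(6,5)=10+5·1=15
i=7: T(7,1)=0+6·120=720 | T(7,2)=120+6·274=1764 | T(7,3)=274+6·225=1624 | T(7,4)=225+6·85=735 | T(7,5)=85+6·15=175
i=8: T(8,2)=720+7·1764=13068 | T(8,3)=1764+7·1624=13132 | T(8,4)=1624+7·735=6769 | T(8,5)=735+7·175=1960
Read c(8,2) = 13068, c(8,3) = 13132, c(8,4) = 6769, c(8,5) = 1960.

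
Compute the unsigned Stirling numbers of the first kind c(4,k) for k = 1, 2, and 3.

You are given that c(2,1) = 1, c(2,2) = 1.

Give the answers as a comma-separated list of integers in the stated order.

6, 11, 6

r3: T_3,1=2×1+0=2; T_3,2=2×1+1=3; T_3,3=2×0+1=1
r4: T_4,1=3×2+0=6; T_4,2=3×3+2=11; T_4,3=3×1+3=6
Read c(4,1) = 6, c(4,2) = 11, c(4,3) = 6.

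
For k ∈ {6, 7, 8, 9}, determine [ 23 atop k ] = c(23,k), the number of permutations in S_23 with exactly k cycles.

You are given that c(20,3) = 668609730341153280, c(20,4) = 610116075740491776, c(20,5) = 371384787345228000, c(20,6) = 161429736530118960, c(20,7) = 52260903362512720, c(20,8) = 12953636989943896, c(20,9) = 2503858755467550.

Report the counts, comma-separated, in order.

2021687376910682741568, 720308216440924653696, 199321978221066137360, 43714229649594412832

@21  (21,4):610116075740491776·20+668609730341153280→12870931245150988800, (21,5):371384787345228000·20+610116075740491776→8037811822645051776, (21,6):161429736530118960·20+371384787345228000→3599979517947607200, (21,7):52260903362512720·20+161429736530118960→1206647803780373360, (21,8):12953636989943896·20+52260903362512720→311333643161390640, (21,9):2503858755467550·20+12953636989943896→63030812099294896
@22  (22,5):8037811822645051776·21+12870931245150988800→181664979520697076096, (22,6):3599979517947607200·21+8037811822645051776→83637381699544802976, (22,7):1206647803780373360·21+3599979517947607200→28939583397335447760, (22,8):311333643161390640·21+1206647803780373360→7744654310169576800, (22,9):63030812099294896·21+311333643161390640→1634980697246583456
@23  (23,6):83637381699544802976·22+181664979520697076096→2021687376910682741568, (23,7):28939583397335447760·22+83637381699544802976→720308216440924653696, (23,8):7744654310169576800·22+28939583397335447760→199321978221066137360, (23,9):1634980697246583456·22+7744654310169576800→43714229649594412832
Read c(23,6) = 2021687376910682741568, c(23,7) = 720308216440924653696, c(23,8) = 199321978221066137360, c(23,9) = 43714229649594412832.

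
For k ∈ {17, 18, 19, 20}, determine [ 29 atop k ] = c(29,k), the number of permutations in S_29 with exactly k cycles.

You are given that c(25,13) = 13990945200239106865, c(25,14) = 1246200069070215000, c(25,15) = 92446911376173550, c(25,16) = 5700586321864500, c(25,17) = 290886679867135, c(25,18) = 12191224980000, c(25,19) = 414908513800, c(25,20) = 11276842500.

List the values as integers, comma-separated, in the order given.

row 26: T[26][14]=25·1246200069070215000+13990945200239106865=45145946926994481865  T[26][15]=25·92446911376173550+1246200069070215000=3557372853474553750  T[26][16]=25·5700586321864500+92446911376173550=234961569422786050  T[26][17]=25·290886679867135+5700586321864500=12972753318542875  T[26][18]=25·12191224980000+290886679867135=595667304367135  T[26][19]=25·414908513800+12191224980000=22563937825000  T[26][20]=25·11276842500+414908513800=696829576300
row 27: T[27][15]=26·3557372853474553750+45145946926994481865=137637641117332879365  T[27][16]=26·234961569422786050+3557372853474553750=9666373658466991050  T[27][17]=26·12972753318542875+234961569422786050=572253155704900800  T[27][18]=26·595667304367135+12972753318542875=28460103232088385  T[27][19]=26·22563937825000+595667304367135=1182329687817135  T[27][20]=26·696829576300+22563937825000=40681506808800
row 28: T[28][16]=27·9666373658466991050+137637641117332879365=398629729895941637715  T[28][17]=27·572253155704900800+9666373658466991050=25117208862499312650  T[28][18]=27·28460103232088385+572253155704900800=1340675942971287195  T[28][19]=27·1182329687817135+28460103232088385=60383004803151030  T[28][20]=27·40681506808800+1182329687817135=2280730371654735
row 29: T[29][17]=28·25117208862499312650+398629729895941637715=1101911578045922391915  T[29][18]=28·1340675942971287195+25117208862499312650=62656135265695354110  T[29][19]=28·60383004803151030+1340675942971287195=3031400077459516035  T[29][20]=28·2280730371654735+60383004803151030=124243455209483610
Read c(29,17) = 1101911578045922391915, c(29,18) = 62656135265695354110, c(29,19) = 3031400077459516035, c(29,20) = 124243455209483610.

1101911578045922391915, 62656135265695354110, 3031400077459516035, 124243455209483610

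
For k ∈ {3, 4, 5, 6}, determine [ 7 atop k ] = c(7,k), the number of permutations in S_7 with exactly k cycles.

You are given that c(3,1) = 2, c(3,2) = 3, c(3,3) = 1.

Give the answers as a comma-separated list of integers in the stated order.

1624, 735, 175, 21

i=4: T(4,1)=0+3·2=6 | T(4,2)=2+3·3=11 | T(4,3)=3+3·1=6 | T(4,4)=1+3·0=1
i=5: T(5,1)=0+4·6=24 | T(5,2)=6+4·11=50 | T(5,3)=11+4·6=35 | T(5,4)=6+4·1=10 | T(5,5)=1+4·0=1
i=6: T(6,2)=24+5·50=274 | T(6,3)=50+5·35=225 | T(6,4)=35+5·10=85 | T(6,5)=10+5·1=15 | T(6,6)=1+5·0=1
i=7: T(7,3)=274+6·225=1624 | T(7,4)=225+6·85=735 | T(7,5)=85+6·15=175 | T(7,6)=15+6·1=21
Read c(7,3) = 1624, c(7,4) = 735, c(7,5) = 175, c(7,6) = 21.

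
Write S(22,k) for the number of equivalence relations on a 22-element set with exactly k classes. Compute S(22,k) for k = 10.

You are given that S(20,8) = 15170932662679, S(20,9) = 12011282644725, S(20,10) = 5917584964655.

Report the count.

i=21: T(21,9)=15170932662679+9·12011282644725=123272476465204 | T(21,10)=12011282644725+10·5917584964655=71187132291275
i=22: T(22,10)=123272476465204+10·71187132291275=835143799377954
Read S(22,10) = 835143799377954.

835143799377954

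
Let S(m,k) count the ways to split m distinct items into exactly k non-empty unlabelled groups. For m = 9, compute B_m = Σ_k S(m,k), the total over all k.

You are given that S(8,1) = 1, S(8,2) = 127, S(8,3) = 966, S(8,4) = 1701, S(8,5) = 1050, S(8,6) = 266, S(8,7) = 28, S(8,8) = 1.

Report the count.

21147

@9  (9,1):1·1+0→1, (9,2):127·2+1→255, (9,3):966·3+127→3025, (9,4):1701·4+966→7770, (9,5):1050·5+1701→6951, (9,6):266·6+1050→2646, (9,7):28·7+266→462, (9,8):1·8+28→36, (9,9):0·9+1→1
B_9 = ΣS(9,k) = 1+255+3025+7770+6951+2646+462+36+1 = 21147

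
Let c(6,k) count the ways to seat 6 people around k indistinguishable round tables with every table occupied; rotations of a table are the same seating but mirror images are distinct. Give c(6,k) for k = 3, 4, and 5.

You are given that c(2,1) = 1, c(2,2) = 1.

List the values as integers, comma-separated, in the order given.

225, 85, 15

@3  (3,1):1·2+0→2, (3,2):1·2+1→3, (3,3):0·2+1→1
@4  (4,1):2·3+0→6, (4,2):3·3+2→11, (4,3):1·3+3→6, (4,4):0·3+1→1
@5  (5,2):11·4+6→50, (5,3):6·4+11→35, (5,4):1·4+6→10, (5,5):0·4+1→1
@6  (6,3):35·5+50→225, (6,4):10·5+35→85, (6,5):1·5+10→15
Read c(6,3) = 225, c(6,4) = 85, c(6,5) = 15.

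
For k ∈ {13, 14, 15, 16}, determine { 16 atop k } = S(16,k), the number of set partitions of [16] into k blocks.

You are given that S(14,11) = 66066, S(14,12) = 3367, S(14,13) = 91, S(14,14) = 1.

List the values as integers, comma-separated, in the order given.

165620, 6020, 120, 1

@15  (15,12):3367·12+66066→106470, (15,13):91·13+3367→4550, (15,14):1·14+91→105, (15,15):0·15+1→1
@16  (16,13):4550·13+106470→165620, (16,14):105·14+4550→6020, (16,15):1·15+105→120, (16,16):0·16+1→1
Read S(16,13) = 165620, S(16,14) = 6020, S(16,15) = 120, S(16,16) = 1.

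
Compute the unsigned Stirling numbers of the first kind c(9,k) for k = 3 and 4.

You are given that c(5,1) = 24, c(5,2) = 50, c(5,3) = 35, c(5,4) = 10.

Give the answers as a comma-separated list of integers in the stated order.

118124, 67284

row 6: T[6][1]=5·24+0=120  T[6][2]=5·50+24=274  T[6][3]=5·35+50=225  T[6][4]=5·10+35=85
row 7: T[7][1]=6·120+0=720  T[7][2]=6·274+120=1764  T[7][3]=6·225+274=1624  T[7][4]=6·85+225=735
row 8: T[8][2]=7·1764+720=13068  T[8][3]=7·1624+1764=13132  T[8][4]=7·735+1624=6769
row 9: T[9][3]=8·13132+13068=118124  T[9][4]=8·6769+13132=67284
Read c(9,3) = 118124, c(9,4) = 67284.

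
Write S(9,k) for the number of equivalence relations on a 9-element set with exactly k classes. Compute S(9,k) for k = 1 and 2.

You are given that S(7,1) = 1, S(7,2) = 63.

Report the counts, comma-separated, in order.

r8: T_8,1=1×1+0=1; T_8,2=2×63+1=127
r9: T_9,1=1×1+0=1; T_9,2=2×127+1=255
Read S(9,1) = 1, S(9,2) = 255.

1, 255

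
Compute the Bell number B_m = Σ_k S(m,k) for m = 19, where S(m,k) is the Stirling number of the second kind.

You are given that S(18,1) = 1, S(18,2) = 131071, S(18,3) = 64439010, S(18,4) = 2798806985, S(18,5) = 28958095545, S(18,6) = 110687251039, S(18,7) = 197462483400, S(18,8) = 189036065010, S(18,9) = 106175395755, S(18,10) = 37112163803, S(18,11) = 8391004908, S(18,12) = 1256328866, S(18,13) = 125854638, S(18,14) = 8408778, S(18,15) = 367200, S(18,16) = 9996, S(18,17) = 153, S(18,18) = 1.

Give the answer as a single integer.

5832742205057

i=19: T(19,1)=0+1·1=1 | T(19,2)=1+2·131071=262143 | T(19,3)=131071+3·64439010=193448101 | T(19,4)=64439010+4·2798806985=11259666950 | T(19,5)=2798806985+5·28958095545=147589284710 | T(19,6)=28958095545+6·110687251039=693081601779 | T(19,7)=110687251039+7·197462483400=1492924634839 | T(19,8)=197462483400+8·189036065010=1709751003480 | T(19,9)=189036065010+9·106175395755=1144614626805 | T(19,10)=106175395755+10·37112163803=477297033785 | T(19,11)=37112163803+11·8391004908=129413217791 | T(19,12)=8391004908+12·1256328866=23466951300 | T(19,13)=1256328866+13·125854638=2892439160 | T(19,14)=125854638+14·8408778=243577530 | T(19,15)=8408778+15·367200=13916778 | T(19,16)=367200+16·9996=527136 | T(19,17)=9996+17·153=12597 | T(19,18)=153+18·1=171 | T(19,19)=1+19·0=1
B_19 = ΣS(19,k) = 1+262143+193448101+11259666950+147589284710+693081601779+1492924634839+1709751003480+1144614626805+477297033785+129413217791+23466951300+2892439160+243577530+13916778+527136+12597+171+1 = 5832742205057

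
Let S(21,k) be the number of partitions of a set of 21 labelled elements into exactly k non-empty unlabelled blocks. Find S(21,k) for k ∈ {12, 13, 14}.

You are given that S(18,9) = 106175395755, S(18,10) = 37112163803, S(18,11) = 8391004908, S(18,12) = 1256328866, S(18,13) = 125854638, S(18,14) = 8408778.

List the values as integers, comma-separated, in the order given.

i=19: T(19,10)=106175395755+10·37112163803=477297033785 | T(19,11)=37112163803+11·8391004908=129413217791 | T(19,12)=8391004908+12·1256328866=23466951300 | T(19,13)=1256328866+13·125854638=2892439160 | T(19,14)=125854638+14·8408778=243577530
i=20: T(20,11)=477297033785+11·129413217791=1900842429486 | T(20,12)=129413217791+12·23466951300=411016633391 | T(20,13)=23466951300+13·2892439160=61068660380 | T(20,14)=2892439160+14·243577530=6302524580
i=21: T(21,12)=1900842429486+12·411016633391=6833042030178 | T(21,13)=411016633391+13·61068660380=1204909218331 | T(21,14)=61068660380+14·6302524580=149304004500
Read S(21,12) = 6833042030178, S(21,13) = 1204909218331, S(21,14) = 149304004500.

6833042030178, 1204909218331, 149304004500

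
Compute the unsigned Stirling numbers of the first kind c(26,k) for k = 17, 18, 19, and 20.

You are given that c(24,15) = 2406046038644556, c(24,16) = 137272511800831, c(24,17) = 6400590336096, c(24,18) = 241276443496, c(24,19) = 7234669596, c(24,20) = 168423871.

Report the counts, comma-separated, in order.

[25] T[25,16]:24*137272511800831+2406046038644556=5700586321864500 · T[25,17]:24*6400590336096+137272511800831=290886679867135 · T[25,18]:24*241276443496+6400590336096=12191224980000 · T[25,19]:24*7234669596+241276443496=414908513800 · T[25,20]:24*168423871+7234669596=11276842500
[26] T[26,17]:25*290886679867135+5700586321864500=12972753318542875 · T[26,18]:25*12191224980000+290886679867135=595667304367135 · T[26,19]:25*414908513800+12191224980000=22563937825000 · T[26,20]:25*11276842500+414908513800=696829576300
Read c(26,17) = 12972753318542875, c(26,18) = 595667304367135, c(26,19) = 22563937825000, c(26,20) = 696829576300.

12972753318542875, 595667304367135, 22563937825000, 696829576300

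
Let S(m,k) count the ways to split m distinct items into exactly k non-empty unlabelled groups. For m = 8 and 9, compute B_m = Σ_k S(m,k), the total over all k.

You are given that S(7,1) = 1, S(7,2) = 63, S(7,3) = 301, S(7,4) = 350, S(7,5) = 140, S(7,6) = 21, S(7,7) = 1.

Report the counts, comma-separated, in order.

[8] T[8,1]:1*1+0=1 · T[8,2]:2*63+1=127 · T[8,3]:3*301+63=966 · T[8,4]:4*350+301=1701 · T[8,5]:5*140+350=1050 · T[8,6]:6*21+140=266 · T[8,7]:7*1+21=28 · T[8,8]:8*0+1=1
[9] T[9,1]:1*1+0=1 · T[9,2]:2*127+1=255 · T[9,3]:3*966+127=3025 · T[9,4]:4*1701+966=7770 · T[9,5]:5*1050+1701=6951 · T[9,6]:6*266+1050=2646 · T[9,7]:7*28+266=462 · T[9,8]:8*1+28=36 · T[9,9]:9*0+1=1
B_8 = ΣS(8,k) = 1+127+966+1701+1050+266+28+1 = 4140
B_9 = ΣS(9,k) = 1+255+3025+7770+6951+2646+462+36+1 = 21147

4140, 21147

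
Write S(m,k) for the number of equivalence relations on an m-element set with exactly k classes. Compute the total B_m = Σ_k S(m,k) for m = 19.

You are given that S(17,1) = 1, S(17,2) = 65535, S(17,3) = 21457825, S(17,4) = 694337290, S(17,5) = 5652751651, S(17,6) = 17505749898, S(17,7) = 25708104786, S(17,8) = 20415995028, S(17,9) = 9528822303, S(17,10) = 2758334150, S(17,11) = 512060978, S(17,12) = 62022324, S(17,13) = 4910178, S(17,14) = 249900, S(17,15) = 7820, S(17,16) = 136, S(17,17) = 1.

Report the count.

row 18: T[18][1]=1·1+0=1  T[18][2]=2·65535+1=131071  T[18][3]=3·21457825+65535=64439010  T[18][4]=4·694337290+21457825=2798806985  T[18][5]=5·5652751651+694337290=28958095545  T[18][6]=6·17505749898+5652751651=110687251039  T[18][7]=7·25708104786+17505749898=197462483400  T[18][8]=8·20415995028+25708104786=189036065010  T[18][9]=9·9528822303+20415995028=106175395755  T[18][10]=10·2758334150+9528822303=37112163803  T[18][11]=11·512060978+2758334150=8391004908  T[18][12]=12·62022324+512060978=1256328866  T[18][13]=13·4910178+62022324=125854638  T[18][14]=14·249900+4910178=8408778  T[18][15]=15·7820+249900=367200  T[18][16]=16·136+7820=9996  T[18][17]=17·1+136=153  T[18][18]=18·0+1=1
row 19: T[19][1]=1·1+0=1  T[19][2]=2·131071+1=262143  T[19][3]=3·64439010+131071=193448101  T[19][4]=4·2798806985+64439010=11259666950  T[19][5]=5·28958095545+2798806985=147589284710  T[19][6]=6·110687251039+28958095545=693081601779  T[19][7]=7·197462483400+110687251039=1492924634839  T[19][8]=8·189036065010+197462483400=1709751003480  T[19][9]=9·106175395755+189036065010=1144614626805  T[19][10]=10·37112163803+106175395755=477297033785  T[19][11]=11·8391004908+37112163803=129413217791  T[19][12]=12·1256328866+8391004908=23466951300  T[19][13]=13·125854638+1256328866=2892439160  T[19][14]=14·8408778+125854638=243577530  T[19][15]=15·367200+8408778=13916778  T[19][16]=16·9996+367200=527136  T[19][17]=17·153+9996=12597  T[19][18]=18·1+153=171  T[19][19]=19·0+1=1
B_19 = ΣS(19,k) = 1+262143+193448101+11259666950+147589284710+693081601779+1492924634839+1709751003480+1144614626805+477297033785+129413217791+23466951300+2892439160+243577530+13916778+527136+12597+171+1 = 5832742205057

5832742205057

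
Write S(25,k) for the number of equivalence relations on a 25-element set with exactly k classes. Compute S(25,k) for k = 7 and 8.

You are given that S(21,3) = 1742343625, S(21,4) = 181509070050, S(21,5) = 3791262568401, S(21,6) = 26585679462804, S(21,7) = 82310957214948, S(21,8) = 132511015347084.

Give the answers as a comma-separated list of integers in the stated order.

227832482998716310, 690223721118368580

[22] T[22,4]:4*181509070050+1742343625=727778623825 · T[22,5]:5*3791262568401+181509070050=19137821912055 · T[22,6]:6*26585679462804+3791262568401=163305339345225 · T[22,7]:7*82310957214948+26585679462804=602762379967440 · T[22,8]:8*132511015347084+82310957214948=1142399079991620
[23] T[23,5]:5*19137821912055+727778623825=96416888184100 · T[23,6]:6*163305339345225+19137821912055=998969857983405 · T[23,7]:7*602762379967440+163305339345225=4382641999117305 · T[23,8]:8*1142399079991620+602762379967440=9741955019900400
[24] T[24,6]:6*998969857983405+96416888184100=6090236036084530 · T[24,7]:7*4382641999117305+998969857983405=31677463851804540 · T[24,8]:8*9741955019900400+4382641999117305=82318282158320505
[25] T[25,7]:7*31677463851804540+6090236036084530=227832482998716310 · T[25,8]:8*82318282158320505+31677463851804540=690223721118368580
Read S(25,7) = 227832482998716310, S(25,8) = 690223721118368580.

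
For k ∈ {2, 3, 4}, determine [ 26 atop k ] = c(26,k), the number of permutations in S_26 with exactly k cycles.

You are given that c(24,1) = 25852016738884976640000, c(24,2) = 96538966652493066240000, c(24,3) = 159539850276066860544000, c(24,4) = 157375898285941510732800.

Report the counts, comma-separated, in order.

59190128811701203599360000, 100480171548351161548800000, 102339530601744675672576000

r25: T_25,1=24×25852016738884976640000+0=620448401733239439360000; T_25,2=24×96538966652493066240000+25852016738884976640000=2342787216398718566400000; T_25,3=24×159539850276066860544000+96538966652493066240000=3925495373278097719296000; T_25,4=24×157375898285941510732800+159539850276066860544000=3936561409138663118131200
r26: T_26,2=25×2342787216398718566400000+620448401733239439360000=59190128811701203599360000; T_26,3=25×3925495373278097719296000+2342787216398718566400000=100480171548351161548800000; T_26,4=25×3936561409138663118131200+3925495373278097719296000=102339530601744675672576000
Read c(26,2) = 59190128811701203599360000, c(26,3) = 100480171548351161548800000, c(26,4) = 102339530601744675672576000.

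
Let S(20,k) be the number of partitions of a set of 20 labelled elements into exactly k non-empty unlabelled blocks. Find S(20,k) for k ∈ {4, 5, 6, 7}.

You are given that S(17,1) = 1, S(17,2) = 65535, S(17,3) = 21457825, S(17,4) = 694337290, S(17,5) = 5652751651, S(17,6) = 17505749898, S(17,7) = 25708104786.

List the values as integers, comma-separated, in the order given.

i=18: T(18,2)=1+2·65535=131071 | T(18,3)=65535+3·21457825=64439010 | T(18,4)=21457825+4·694337290=2798806985 | T(18,5)=694337290+5·5652751651=28958095545 | T(18,6)=5652751651+6·17505749898=110687251039 | T(18,7)=17505749898+7·25708104786=197462483400
i=19: T(19,3)=131071+3·64439010=193448101 | T(19,4)=64439010+4·2798806985=11259666950 | T(19,5)=2798806985+5·28958095545=147589284710 | T(19,6)=28958095545+6·110687251039=693081601779 | T(19,7)=110687251039+7·197462483400=1492924634839
i=20: T(20,4)=193448101+4·11259666950=45232115901 | T(20,5)=11259666950+5·147589284710=749206090500 | T(20,6)=147589284710+6·693081601779=4306078895384 | T(20,7)=693081601779+7·1492924634839=11143554045652
Read S(20,4) = 45232115901, S(20,5) = 749206090500, S(20,6) = 4306078895384, S(20,7) = 11143554045652.

45232115901, 749206090500, 4306078895384, 11143554045652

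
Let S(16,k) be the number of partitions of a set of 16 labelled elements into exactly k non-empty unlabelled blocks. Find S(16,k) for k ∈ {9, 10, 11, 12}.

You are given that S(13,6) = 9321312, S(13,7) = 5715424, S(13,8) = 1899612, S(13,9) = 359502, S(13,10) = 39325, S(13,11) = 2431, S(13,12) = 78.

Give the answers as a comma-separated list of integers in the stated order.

r14: T_14,7=7×5715424+9321312=49329280; T_14,8=8×1899612+5715424=20912320; T_14,9=9×359502+1899612=5135130; T_14,10=10×39325+359502=752752; T_14,11=11×2431+39325=66066; T_14,12=12×78+2431=3367
r15: T_15,8=8×20912320+49329280=216627840; T_15,9=9×5135130+20912320=67128490; T_15,10=10×752752+5135130=12662650; T_15,11=11×66066+752752=1479478; T_15,12=12×3367+66066=106470
r16: T_16,9=9×67128490+216627840=820784250; T_16,10=10×12662650+67128490=193754990; T_16,11=11×1479478+12662650=28936908; T_16,12=12×106470+1479478=2757118
Read S(16,9) = 820784250, S(16,10) = 193754990, S(16,11) = 28936908, S(16,12) = 2757118.

820784250, 193754990, 28936908, 2757118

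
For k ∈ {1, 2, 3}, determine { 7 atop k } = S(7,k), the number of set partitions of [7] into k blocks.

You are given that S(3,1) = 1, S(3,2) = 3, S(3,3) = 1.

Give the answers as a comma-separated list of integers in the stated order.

1, 63, 301

[4] T[4,1]:1*1+0=1 · T[4,2]:2*3+1=7 · T[4,3]:3*1+3=6
[5] T[5,1]:1*1+0=1 · T[5,2]:2*7+1=15 · T[5,3]:3*6+7=25
[6] T[6,1]:1*1+0=1 · T[6,2]:2*15+1=31 · T[6,3]:3*25+15=90
[7] T[7,1]:1*1+0=1 · T[7,2]:2*31+1=63 · T[7,3]:3*90+31=301
Read S(7,1) = 1, S(7,2) = 63, S(7,3) = 301.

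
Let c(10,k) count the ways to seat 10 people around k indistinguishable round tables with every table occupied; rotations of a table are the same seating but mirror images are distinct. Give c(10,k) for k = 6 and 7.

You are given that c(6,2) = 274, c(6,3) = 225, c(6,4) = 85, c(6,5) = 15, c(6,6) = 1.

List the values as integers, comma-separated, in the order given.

row 7: T[7][3]=6·225+274=1624  T[7][4]=6·85+225=735  T[7][5]=6·15+85=175  T[7][6]=6·1+15=21  T[7][7]=6·0+1=1
row 8: T[8][4]=7·735+1624=6769  T[8][5]=7·175+735=1960  T[8][6]=7·21+175=322  T[8][7]=7·1+21=28
row 9: T[9][5]=8·1960+6769=22449  T[9][6]=8·322+1960=4536  T[9][7]=8·28+322=546
row 10: T[10][6]=9·4536+22449=63273  T[10][7]=9·546+4536=9450
Read c(10,6) = 63273, c(10,7) = 9450.

63273, 9450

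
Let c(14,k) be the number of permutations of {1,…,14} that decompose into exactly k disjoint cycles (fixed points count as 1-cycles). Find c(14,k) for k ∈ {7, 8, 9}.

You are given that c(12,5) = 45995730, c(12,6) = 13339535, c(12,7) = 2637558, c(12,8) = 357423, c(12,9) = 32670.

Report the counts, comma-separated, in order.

790943153, 135036473, 16669653

@13  (13,6):13339535·12+45995730→206070150, (13,7):2637558·12+13339535→44990231, (13,8):357423·12+2637558→6926634, (13,9):32670·12+357423→749463
@14  (14,7):44990231·13+206070150→790943153, (14,8):6926634·13+44990231→135036473, (14,9):749463·13+6926634→16669653
Read c(14,7) = 790943153, c(14,8) = 135036473, c(14,9) = 16669653.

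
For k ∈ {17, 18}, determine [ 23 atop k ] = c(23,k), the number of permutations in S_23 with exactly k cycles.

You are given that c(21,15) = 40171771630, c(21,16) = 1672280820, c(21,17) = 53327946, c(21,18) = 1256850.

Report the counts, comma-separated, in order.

136717357942, 4546047198

@22  (22,16):1672280820·21+40171771630→75289668850, (22,17):53327946·21+1672280820→2792167686, (22,18):1256850·21+53327946→79721796
@23  (23,17):2792167686·22+75289668850→136717357942, (23,18):79721796·22+2792167686→4546047198
Read c(23,17) = 136717357942, c(23,18) = 4546047198.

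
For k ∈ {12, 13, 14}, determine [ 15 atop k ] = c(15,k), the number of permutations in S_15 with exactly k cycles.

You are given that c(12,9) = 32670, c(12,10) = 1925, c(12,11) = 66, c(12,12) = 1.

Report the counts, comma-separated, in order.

143325, 5005, 105

i=13: T(13,10)=32670+12·1925=55770 | T(13,11)=1925+12·66=2717 | T(13,12)=66+12·1=78 | T(13,13)=1+12·0=1
i=14: T(14,11)=55770+13·2717=91091 | T(14,12)=2717+13·78=3731 | T(14,13)=78+13·1=91 | T(14,14)=1+13·0=1
i=15: T(15,12)=91091+14·3731=143325 | T(15,13)=3731+14·91=5005 | T(15,14)=91+14·1=105
Read c(15,12) = 143325, c(15,13) = 5005, c(15,14) = 105.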